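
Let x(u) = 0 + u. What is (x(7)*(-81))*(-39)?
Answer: 22113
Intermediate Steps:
x(u) = u
(x(7)*(-81))*(-39) = (7*(-81))*(-39) = -567*(-39) = 22113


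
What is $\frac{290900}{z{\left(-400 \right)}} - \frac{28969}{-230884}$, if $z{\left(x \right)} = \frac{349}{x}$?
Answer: $- \frac{26865652129819}{80578516} \approx -3.3341 \cdot 10^{5}$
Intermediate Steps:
$\frac{290900}{z{\left(-400 \right)}} - \frac{28969}{-230884} = \frac{290900}{349 \frac{1}{-400}} - \frac{28969}{-230884} = \frac{290900}{349 \left(- \frac{1}{400}\right)} - - \frac{28969}{230884} = \frac{290900}{- \frac{349}{400}} + \frac{28969}{230884} = 290900 \left(- \frac{400}{349}\right) + \frac{28969}{230884} = - \frac{116360000}{349} + \frac{28969}{230884} = - \frac{26865652129819}{80578516}$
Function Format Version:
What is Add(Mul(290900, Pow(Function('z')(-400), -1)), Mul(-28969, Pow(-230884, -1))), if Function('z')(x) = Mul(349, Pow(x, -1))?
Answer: Rational(-26865652129819, 80578516) ≈ -3.3341e+5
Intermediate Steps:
Add(Mul(290900, Pow(Function('z')(-400), -1)), Mul(-28969, Pow(-230884, -1))) = Add(Mul(290900, Pow(Mul(349, Pow(-400, -1)), -1)), Mul(-28969, Pow(-230884, -1))) = Add(Mul(290900, Pow(Mul(349, Rational(-1, 400)), -1)), Mul(-28969, Rational(-1, 230884))) = Add(Mul(290900, Pow(Rational(-349, 400), -1)), Rational(28969, 230884)) = Add(Mul(290900, Rational(-400, 349)), Rational(28969, 230884)) = Add(Rational(-116360000, 349), Rational(28969, 230884)) = Rational(-26865652129819, 80578516)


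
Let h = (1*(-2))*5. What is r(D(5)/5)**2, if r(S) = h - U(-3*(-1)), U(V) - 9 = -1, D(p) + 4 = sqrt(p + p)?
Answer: 324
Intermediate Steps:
D(p) = -4 + sqrt(2)*sqrt(p) (D(p) = -4 + sqrt(p + p) = -4 + sqrt(2*p) = -4 + sqrt(2)*sqrt(p))
U(V) = 8 (U(V) = 9 - 1 = 8)
h = -10 (h = -2*5 = -10)
r(S) = -18 (r(S) = -10 - 1*8 = -10 - 8 = -18)
r(D(5)/5)**2 = (-18)**2 = 324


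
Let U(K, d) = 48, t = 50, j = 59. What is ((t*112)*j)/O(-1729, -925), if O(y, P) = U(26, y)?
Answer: 20650/3 ≈ 6883.3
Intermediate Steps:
O(y, P) = 48
((t*112)*j)/O(-1729, -925) = ((50*112)*59)/48 = (5600*59)*(1/48) = 330400*(1/48) = 20650/3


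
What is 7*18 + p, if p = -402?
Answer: -276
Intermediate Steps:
7*18 + p = 7*18 - 402 = 126 - 402 = -276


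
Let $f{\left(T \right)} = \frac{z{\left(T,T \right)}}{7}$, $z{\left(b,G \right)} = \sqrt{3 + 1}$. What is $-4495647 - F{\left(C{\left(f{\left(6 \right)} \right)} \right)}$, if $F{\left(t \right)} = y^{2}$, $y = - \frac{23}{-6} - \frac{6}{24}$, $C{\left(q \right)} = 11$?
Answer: $- \frac{647375017}{144} \approx -4.4957 \cdot 10^{6}$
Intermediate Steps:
$z{\left(b,G \right)} = 2$ ($z{\left(b,G \right)} = \sqrt{4} = 2$)
$f{\left(T \right)} = \frac{2}{7}$
$y = \frac{43}{12}$ ($y = \left(-23\right) \left(- \frac{1}{6}\right) - \frac{1}{4} = \frac{23}{6} - \frac{1}{4} = \frac{43}{12} \approx 3.5833$)
$F{\left(t \right)} = \frac{1849}{144}$ ($F{\left(t \right)} = \left(\frac{43}{12}\right)^{2} = \frac{1849}{144}$)
$-4495647 - F{\left(C{\left(f{\left(6 \right)} \right)} \right)} = -4495647 - \frac{1849}{144} = - \frac{647375017}{144}$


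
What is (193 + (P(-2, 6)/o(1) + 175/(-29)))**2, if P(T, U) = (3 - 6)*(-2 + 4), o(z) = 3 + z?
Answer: 115713049/3364 ≈ 34397.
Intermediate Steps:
P(T, U) = -6 (P(T, U) = -3*2 = -6)
(193 + (P(-2, 6)/o(1) + 175/(-29)))**2 = (193 + (-6/(3 + 1) + 175/(-29)))**2 = (193 + (-6/4 + 175*(-1/29)))**2 = (193 + (-6*1/4 - 175/29))**2 = (193 + (-3/2 - 175/29))**2 = (193 - 437/58)**2 = (10757/58)**2 = 115713049/3364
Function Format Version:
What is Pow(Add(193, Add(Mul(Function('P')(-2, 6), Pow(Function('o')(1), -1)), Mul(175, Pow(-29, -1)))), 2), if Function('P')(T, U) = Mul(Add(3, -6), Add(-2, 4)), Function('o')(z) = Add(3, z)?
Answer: Rational(115713049, 3364) ≈ 34397.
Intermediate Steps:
Function('P')(T, U) = -6 (Function('P')(T, U) = Mul(-3, 2) = -6)
Pow(Add(193, Add(Mul(Function('P')(-2, 6), Pow(Function('o')(1), -1)), Mul(175, Pow(-29, -1)))), 2) = Pow(Add(193, Add(Mul(-6, Pow(Add(3, 1), -1)), Mul(175, Pow(-29, -1)))), 2) = Pow(Add(193, Add(Mul(-6, Pow(4, -1)), Mul(175, Rational(-1, 29)))), 2) = Pow(Add(193, Add(Mul(-6, Rational(1, 4)), Rational(-175, 29))), 2) = Pow(Add(193, Add(Rational(-3, 2), Rational(-175, 29))), 2) = Pow(Add(193, Rational(-437, 58)), 2) = Pow(Rational(10757, 58), 2) = Rational(115713049, 3364)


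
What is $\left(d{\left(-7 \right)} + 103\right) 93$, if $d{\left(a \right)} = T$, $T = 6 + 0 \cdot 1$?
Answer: $10137$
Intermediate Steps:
$T = 6$ ($T = 6 + 0 = 6$)
$d{\left(a \right)} = 6$
$\left(d{\left(-7 \right)} + 103\right) 93 = \left(6 + 103\right) 93 = 109 \cdot 93 = 10137$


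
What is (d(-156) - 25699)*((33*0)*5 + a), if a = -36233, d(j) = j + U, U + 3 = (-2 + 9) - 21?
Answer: 937420176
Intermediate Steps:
U = -17 (U = -3 + ((-2 + 9) - 21) = -3 + (7 - 21) = -3 - 14 = -17)
d(j) = -17 + j (d(j) = j - 17 = -17 + j)
(d(-156) - 25699)*((33*0)*5 + a) = ((-17 - 156) - 25699)*((33*0)*5 - 36233) = (-173 - 25699)*(0*5 - 36233) = -25872*(0 - 36233) = -25872*(-36233) = 937420176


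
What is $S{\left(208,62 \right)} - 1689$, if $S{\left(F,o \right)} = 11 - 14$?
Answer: $-1692$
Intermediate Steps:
$S{\left(F,o \right)} = -3$
$S{\left(208,62 \right)} - 1689 = -3 - 1689 = -1692$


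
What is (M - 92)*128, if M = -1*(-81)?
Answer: -1408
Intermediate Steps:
M = 81
(M - 92)*128 = (81 - 92)*128 = -11*128 = -1408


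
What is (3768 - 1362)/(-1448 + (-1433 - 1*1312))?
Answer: -2406/4193 ≈ -0.57381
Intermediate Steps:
(3768 - 1362)/(-1448 + (-1433 - 1*1312)) = 2406/(-1448 + (-1433 - 1312)) = 2406/(-1448 - 2745) = 2406/(-4193) = 2406*(-1/4193) = -2406/4193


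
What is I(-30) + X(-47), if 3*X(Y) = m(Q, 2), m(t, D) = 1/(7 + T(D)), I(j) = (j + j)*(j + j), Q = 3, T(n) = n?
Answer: 97201/27 ≈ 3600.0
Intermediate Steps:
I(j) = 4*j**2 (I(j) = (2*j)*(2*j) = 4*j**2)
m(t, D) = 1/(7 + D)
X(Y) = 1/27 (X(Y) = 1/(3*(7 + 2)) = (1/3)/9 = (1/3)*(1/9) = 1/27)
I(-30) + X(-47) = 4*(-30)**2 + 1/27 = 4*900 + 1/27 = 3600 + 1/27 = 97201/27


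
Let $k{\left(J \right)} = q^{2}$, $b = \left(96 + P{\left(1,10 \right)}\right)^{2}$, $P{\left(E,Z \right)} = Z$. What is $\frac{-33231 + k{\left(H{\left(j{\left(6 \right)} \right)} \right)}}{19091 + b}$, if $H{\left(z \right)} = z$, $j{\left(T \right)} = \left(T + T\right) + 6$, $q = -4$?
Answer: $- \frac{33215}{30327} \approx -1.0952$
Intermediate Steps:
$j{\left(T \right)} = 6 + 2 T$ ($j{\left(T \right)} = 2 T + 6 = 6 + 2 T$)
$b = 11236$ ($b = \left(96 + 10\right)^{2} = 106^{2} = 11236$)
$k{\left(J \right)} = 16$ ($k{\left(J \right)} = \left(-4\right)^{2} = 16$)
$\frac{-33231 + k{\left(H{\left(j{\left(6 \right)} \right)} \right)}}{19091 + b} = \frac{-33231 + 16}{19091 + 11236} = - \frac{33215}{30327}$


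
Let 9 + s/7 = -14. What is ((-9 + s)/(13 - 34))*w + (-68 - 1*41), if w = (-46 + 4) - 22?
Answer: -13169/21 ≈ -627.10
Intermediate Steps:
s = -161 (s = -63 + 7*(-14) = -63 - 98 = -161)
w = -64 (w = -42 - 22 = -64)
((-9 + s)/(13 - 34))*w + (-68 - 1*41) = ((-9 - 161)/(13 - 34))*(-64) + (-68 - 1*41) = -170/(-21)*(-64) + (-68 - 41) = -170*(-1/21)*(-64) - 109 = (170/21)*(-64) - 109 = -10880/21 - 109 = -13169/21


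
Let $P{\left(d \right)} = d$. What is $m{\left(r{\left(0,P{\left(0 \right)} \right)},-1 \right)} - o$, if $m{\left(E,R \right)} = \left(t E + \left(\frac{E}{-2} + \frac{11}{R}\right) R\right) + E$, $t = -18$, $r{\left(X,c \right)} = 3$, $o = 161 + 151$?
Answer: $- \frac{701}{2} \approx -350.5$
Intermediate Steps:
$o = 312$
$m{\left(E,R \right)} = - 17 E + R \left(\frac{11}{R} - \frac{E}{2}\right)$ ($m{\left(E,R \right)} = \left(- 18 E + \left(\frac{E}{-2} + \frac{11}{R}\right) R\right) + E = \left(- 18 E + \left(E \left(- \frac{1}{2}\right) + \frac{11}{R}\right) R\right) + E = \left(- 18 E + \left(- \frac{E}{2} + \frac{11}{R}\right) R\right) + E = \left(- 18 E + \left(\frac{11}{R} - \frac{E}{2}\right) R\right) + E = \left(- 18 E + R \left(\frac{11}{R} - \frac{E}{2}\right)\right) + E = - 17 E + R \left(\frac{11}{R} - \frac{E}{2}\right)$)
$m{\left(r{\left(0,P{\left(0 \right)} \right)},-1 \right)} - o = \left(11 - 51 - \frac{3}{2} \left(-1\right)\right) - 312 = \left(11 - 51 + \frac{3}{2}\right) - 312 = - \frac{77}{2} - 312 = - \frac{701}{2}$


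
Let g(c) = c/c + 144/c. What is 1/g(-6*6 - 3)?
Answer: -13/35 ≈ -0.37143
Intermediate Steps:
g(c) = 1 + 144/c
1/g(-6*6 - 3) = 1/((144 + (-6*6 - 3))/(-6*6 - 3)) = 1/((144 + (-36 - 3))/(-36 - 3)) = 1/((144 - 39)/(-39)) = 1/(-1/39*105) = 1/(-35/13) = -13/35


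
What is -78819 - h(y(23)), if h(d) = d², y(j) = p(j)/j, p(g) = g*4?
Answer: -78835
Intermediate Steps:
p(g) = 4*g
y(j) = 4 (y(j) = (4*j)/j = 4)
-78819 - h(y(23)) = -78819 - 1*4² = -78819 - 1*16 = -78819 - 16 = -78835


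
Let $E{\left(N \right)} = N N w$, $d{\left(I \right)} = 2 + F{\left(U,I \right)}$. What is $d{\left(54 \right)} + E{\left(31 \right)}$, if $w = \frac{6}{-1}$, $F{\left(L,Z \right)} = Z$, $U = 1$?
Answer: $-5710$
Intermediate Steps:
$w = -6$ ($w = 6 \left(-1\right) = -6$)
$d{\left(I \right)} = 2 + I$
$E{\left(N \right)} = - 6 N^{2}$ ($E{\left(N \right)} = N N \left(-6\right) = N^{2} \left(-6\right) = - 6 N^{2}$)
$d{\left(54 \right)} + E{\left(31 \right)} = \left(2 + 54\right) - 6 \cdot 31^{2} = 56 - 5766 = -5710$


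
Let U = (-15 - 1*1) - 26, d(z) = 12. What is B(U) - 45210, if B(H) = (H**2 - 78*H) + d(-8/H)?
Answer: -40158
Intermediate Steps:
U = -42 (U = (-15 - 1) - 26 = -16 - 26 = -42)
B(H) = 12 + H**2 - 78*H (B(H) = (H**2 - 78*H) + 12 = 12 + H**2 - 78*H)
B(U) - 45210 = (12 + (-42)**2 - 78*(-42)) - 45210 = (12 + 1764 + 3276) - 45210 = 5052 - 45210 = -40158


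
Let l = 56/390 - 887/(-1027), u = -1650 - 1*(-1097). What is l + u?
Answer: -8503448/15405 ≈ -551.99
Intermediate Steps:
u = -553 (u = -1650 + 1097 = -553)
l = 15517/15405 (l = 56*(1/390) - 887*(-1/1027) = 28/195 + 887/1027 = 15517/15405 ≈ 1.0073)
l + u = 15517/15405 - 553 = -8503448/15405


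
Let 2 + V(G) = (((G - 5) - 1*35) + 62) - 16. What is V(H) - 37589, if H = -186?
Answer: -37771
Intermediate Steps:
V(G) = 4 + G (V(G) = -2 + ((((G - 5) - 1*35) + 62) - 16) = -2 + ((((-5 + G) - 35) + 62) - 16) = -2 + (((-40 + G) + 62) - 16) = -2 + ((22 + G) - 16) = -2 + (6 + G) = 4 + G)
V(H) - 37589 = (4 - 186) - 37589 = -182 - 37589 = -37771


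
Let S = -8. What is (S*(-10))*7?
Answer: 560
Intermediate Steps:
(S*(-10))*7 = -8*(-10)*7 = 80*7 = 560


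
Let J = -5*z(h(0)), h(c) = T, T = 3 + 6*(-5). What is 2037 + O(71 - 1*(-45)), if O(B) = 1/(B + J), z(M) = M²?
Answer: 7188572/3529 ≈ 2037.0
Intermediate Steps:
T = -27 (T = 3 - 30 = -27)
h(c) = -27
J = -3645 (J = -5*(-27)² = -5*729 = -3645)
O(B) = 1/(-3645 + B) (O(B) = 1/(B - 3645) = 1/(-3645 + B))
2037 + O(71 - 1*(-45)) = 2037 + 1/(-3645 + (71 - 1*(-45))) = 2037 + 1/(-3645 + (71 + 45)) = 2037 + 1/(-3645 + 116) = 2037 + 1/(-3529) = 2037 - 1/3529 = 7188572/3529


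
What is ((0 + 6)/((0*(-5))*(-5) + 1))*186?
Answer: 1116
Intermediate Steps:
((0 + 6)/((0*(-5))*(-5) + 1))*186 = (6/(0*(-5) + 1))*186 = (6/(0 + 1))*186 = (6/1)*186 = (6*1)*186 = 6*186 = 1116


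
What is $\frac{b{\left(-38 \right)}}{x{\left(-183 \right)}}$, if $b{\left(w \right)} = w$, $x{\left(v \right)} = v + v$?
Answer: $\frac{19}{183} \approx 0.10383$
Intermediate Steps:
$x{\left(v \right)} = 2 v$
$\frac{b{\left(-38 \right)}}{x{\left(-183 \right)}} = - \frac{38}{2 \left(-183\right)} = - \frac{38}{-366} = \left(-38\right) \left(- \frac{1}{366}\right) = \frac{19}{183}$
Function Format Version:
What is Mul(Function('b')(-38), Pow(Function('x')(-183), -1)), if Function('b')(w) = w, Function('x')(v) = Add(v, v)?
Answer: Rational(19, 183) ≈ 0.10383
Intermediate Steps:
Function('x')(v) = Mul(2, v)
Mul(Function('b')(-38), Pow(Function('x')(-183), -1)) = Mul(-38, Pow(Mul(2, -183), -1)) = Mul(-38, Pow(-366, -1)) = Mul(-38, Rational(-1, 366)) = Rational(19, 183)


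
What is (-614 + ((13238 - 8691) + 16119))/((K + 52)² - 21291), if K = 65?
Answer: -3342/1267 ≈ -2.6377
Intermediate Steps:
(-614 + ((13238 - 8691) + 16119))/((K + 52)² - 21291) = (-614 + ((13238 - 8691) + 16119))/((65 + 52)² - 21291) = (-614 + (4547 + 16119))/(117² - 21291) = (-614 + 20666)/(13689 - 21291) = 20052/(-7602) = 20052*(-1/7602) = -3342/1267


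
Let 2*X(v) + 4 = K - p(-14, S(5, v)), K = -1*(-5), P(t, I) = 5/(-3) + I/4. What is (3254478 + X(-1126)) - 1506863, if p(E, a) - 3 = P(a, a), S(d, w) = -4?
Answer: 5242846/3 ≈ 1.7476e+6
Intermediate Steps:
P(t, I) = -5/3 + I/4 (P(t, I) = 5*(-1/3) + I*(1/4) = -5/3 + I/4)
p(E, a) = 4/3 + a/4 (p(E, a) = 3 + (-5/3 + a/4) = 4/3 + a/4)
K = 5
X(v) = 1/3 (X(v) = -2 + (5 - (4/3 + (1/4)*(-4)))/2 = -2 + (5 - (4/3 - 1))/2 = -2 + (5 - 1*1/3)/2 = -2 + (5 - 1/3)/2 = -2 + (1/2)*(14/3) = -2 + 7/3 = 1/3)
(3254478 + X(-1126)) - 1506863 = (3254478 + 1/3) - 1506863 = 9763435/3 - 1506863 = 5242846/3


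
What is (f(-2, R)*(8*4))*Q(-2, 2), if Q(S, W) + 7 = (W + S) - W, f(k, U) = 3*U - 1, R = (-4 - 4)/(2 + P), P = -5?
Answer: -2016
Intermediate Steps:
R = 8/3 (R = (-4 - 4)/(2 - 5) = -8/(-3) = -8*(-⅓) = 8/3 ≈ 2.6667)
f(k, U) = -1 + 3*U
Q(S, W) = -7 + S (Q(S, W) = -7 + ((W + S) - W) = -7 + ((S + W) - W) = -7 + S)
(f(-2, R)*(8*4))*Q(-2, 2) = ((-1 + 3*(8/3))*(8*4))*(-7 - 2) = ((-1 + 8)*32)*(-9) = (7*32)*(-9) = 224*(-9) = -2016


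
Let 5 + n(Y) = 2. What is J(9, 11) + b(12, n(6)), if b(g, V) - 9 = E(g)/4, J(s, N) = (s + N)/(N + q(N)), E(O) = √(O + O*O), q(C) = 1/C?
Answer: 659/61 + √39/2 ≈ 13.926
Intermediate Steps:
n(Y) = -3 (n(Y) = -5 + 2 = -3)
E(O) = √(O + O²)
J(s, N) = (N + s)/(N + 1/N) (J(s, N) = (s + N)/(N + 1/N) = (N + s)/(N + 1/N))
b(g, V) = 9 + √(g*(1 + g))/4
J(9, 11) + b(12, n(6)) = 11*(11 + 9)/(1 + 11²) + (9 + √(12*(1 + 12))/4) = 11*20/(1 + 121) + (9 + √(12*13)/4) = 11*20/122 + (9 + √156/4) = 11*(1/122)*20 + (9 + (2*√39)/4) = 110/61 + (9 + √39/2) = 659/61 + √39/2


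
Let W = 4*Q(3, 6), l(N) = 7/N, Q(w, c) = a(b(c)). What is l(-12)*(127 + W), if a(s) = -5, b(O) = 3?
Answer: -749/12 ≈ -62.417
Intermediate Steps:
Q(w, c) = -5
W = -20 (W = 4*(-5) = -20)
l(-12)*(127 + W) = (7/(-12))*(127 - 20) = (7*(-1/12))*107 = -7/12*107 = -749/12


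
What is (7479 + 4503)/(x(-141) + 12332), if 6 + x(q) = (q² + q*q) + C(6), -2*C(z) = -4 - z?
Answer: 11982/52093 ≈ 0.23001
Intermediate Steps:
C(z) = 2 + z/2 (C(z) = -(-4 - z)/2 = 2 + z/2)
x(q) = -1 + 2*q² (x(q) = -6 + ((q² + q*q) + (2 + (½)*6)) = -6 + ((q² + q²) + (2 + 3)) = -6 + (2*q² + 5) = -6 + (5 + 2*q²) = -1 + 2*q²)
(7479 + 4503)/(x(-141) + 12332) = (7479 + 4503)/((-1 + 2*(-141)²) + 12332) = 11982/((-1 + 2*19881) + 12332) = 11982/((-1 + 39762) + 12332) = 11982/(39761 + 12332) = 11982/52093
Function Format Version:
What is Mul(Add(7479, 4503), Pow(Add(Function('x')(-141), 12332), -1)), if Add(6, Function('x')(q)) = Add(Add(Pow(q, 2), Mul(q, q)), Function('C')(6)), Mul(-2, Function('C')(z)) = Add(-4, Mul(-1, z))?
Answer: Rational(11982, 52093) ≈ 0.23001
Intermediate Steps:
Function('C')(z) = Add(2, Mul(Rational(1, 2), z)) (Function('C')(z) = Mul(Rational(-1, 2), Add(-4, Mul(-1, z))) = Add(2, Mul(Rational(1, 2), z)))
Function('x')(q) = Add(-1, Mul(2, Pow(q, 2))) (Function('x')(q) = Add(-6, Add(Add(Pow(q, 2), Mul(q, q)), Add(2, Mul(Rational(1, 2), 6)))) = Add(-6, Add(Add(Pow(q, 2), Pow(q, 2)), Add(2, 3))) = Add(-6, Add(Mul(2, Pow(q, 2)), 5)) = Add(-6, Add(5, Mul(2, Pow(q, 2)))) = Add(-1, Mul(2, Pow(q, 2))))
Mul(Add(7479, 4503), Pow(Add(Function('x')(-141), 12332), -1)) = Mul(Add(7479, 4503), Pow(Add(Add(-1, Mul(2, Pow(-141, 2))), 12332), -1)) = Mul(11982, Pow(Add(Add(-1, Mul(2, 19881)), 12332), -1)) = Mul(11982, Pow(Add(Add(-1, 39762), 12332), -1)) = Mul(11982, Pow(Add(39761, 12332), -1)) = Mul(11982, Pow(52093, -1)) = Mul(11982, Rational(1, 52093)) = Rational(11982, 52093)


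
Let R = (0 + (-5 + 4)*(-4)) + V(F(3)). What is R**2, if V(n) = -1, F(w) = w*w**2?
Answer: 9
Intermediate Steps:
F(w) = w**3
R = 3 (R = (0 + (-5 + 4)*(-4)) - 1 = (0 - 1*(-4)) - 1 = (0 + 4) - 1 = 4 - 1 = 3)
R**2 = 3**2 = 9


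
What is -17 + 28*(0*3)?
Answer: -17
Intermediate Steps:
-17 + 28*(0*3) = -17 + 28*0 = -17 + 0 = -17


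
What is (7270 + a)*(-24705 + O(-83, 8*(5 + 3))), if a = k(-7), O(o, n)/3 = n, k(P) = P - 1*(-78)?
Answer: -179949933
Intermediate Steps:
k(P) = 78 + P (k(P) = P + 78 = 78 + P)
O(o, n) = 3*n
a = 71 (a = 78 - 7 = 71)
(7270 + a)*(-24705 + O(-83, 8*(5 + 3))) = (7270 + 71)*(-24705 + 3*(8*(5 + 3))) = 7341*(-24705 + 3*(8*8)) = 7341*(-24705 + 3*64) = 7341*(-24705 + 192) = 7341*(-24513) = -179949933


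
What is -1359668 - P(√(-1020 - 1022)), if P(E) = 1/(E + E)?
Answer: -1359668 + I*√2042/4084 ≈ -1.3597e+6 + 0.011065*I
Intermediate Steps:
P(E) = 1/(2*E)
-1359668 - P(√(-1020 - 1022)) = -1359668 - 1/(2*(√(-1020 - 1022))) = -1359668 - 1/(2*(√(-2042))) = -1359668 - 1/(2*(I*√2042)) = -1359668 - (-I*√2042/2042)/2 = -1359668 - (-1)*I*√2042/4084 = -1359668 + I*√2042/4084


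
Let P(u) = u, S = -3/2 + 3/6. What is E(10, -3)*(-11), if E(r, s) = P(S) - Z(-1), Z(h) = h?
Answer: 0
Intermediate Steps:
S = -1 (S = -3*1/2 + 3*(1/6) = -3/2 + 1/2 = -1)
E(r, s) = 0 (E(r, s) = -1 - 1*(-1) = -1 + 1 = 0)
E(10, -3)*(-11) = 0*(-11) = 0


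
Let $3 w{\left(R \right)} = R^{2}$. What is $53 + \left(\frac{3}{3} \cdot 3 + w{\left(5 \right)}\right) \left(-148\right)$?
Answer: $- \frac{4873}{3} \approx -1624.3$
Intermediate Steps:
$w{\left(R \right)} = \frac{R^{2}}{3}$
$53 + \left(\frac{3}{3} \cdot 3 + w{\left(5 \right)}\right) \left(-148\right) = 53 + \left(\frac{3}{3} \cdot 3 + \frac{5^{2}}{3}\right) \left(-148\right) = 53 + \left(3 \cdot \frac{1}{3} \cdot 3 + \frac{1}{3} \cdot 25\right) \left(-148\right) = 53 + \left(1 \cdot 3 + \frac{25}{3}\right) \left(-148\right) = 53 + \left(3 + \frac{25}{3}\right) \left(-148\right) = 53 + \frac{34}{3} \left(-148\right) = 53 - \frac{5032}{3} = - \frac{4873}{3}$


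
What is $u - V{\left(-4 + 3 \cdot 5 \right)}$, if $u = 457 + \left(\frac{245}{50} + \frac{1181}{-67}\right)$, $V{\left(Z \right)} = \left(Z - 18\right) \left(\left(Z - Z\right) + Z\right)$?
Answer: $\frac{349253}{670} \approx 521.27$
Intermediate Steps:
$V{\left(Z \right)} = Z \left(-18 + Z\right)$ ($V{\left(Z \right)} = \left(-18 + Z\right) \left(0 + Z\right) = \left(-18 + Z\right) Z = Z \left(-18 + Z\right)$)
$u = \frac{297663}{670}$ ($u = 457 + \left(245 \cdot \frac{1}{50} + 1181 \left(- \frac{1}{67}\right)\right) = 457 + \left(\frac{49}{10} - \frac{1181}{67}\right) = 457 - \frac{8527}{670} = \frac{297663}{670} \approx 444.27$)
$u - V{\left(-4 + 3 \cdot 5 \right)} = \frac{297663}{670} - \left(-4 + 3 \cdot 5\right) \left(-18 + \left(-4 + 3 \cdot 5\right)\right) = \frac{297663}{670} - \left(-4 + 15\right) \left(-18 + \left(-4 + 15\right)\right) = \frac{297663}{670} - 11 \left(-18 + 11\right) = \frac{297663}{670} - 11 \left(-7\right) = \frac{297663}{670} - -77 = \frac{297663}{670} + 77 = \frac{349253}{670}$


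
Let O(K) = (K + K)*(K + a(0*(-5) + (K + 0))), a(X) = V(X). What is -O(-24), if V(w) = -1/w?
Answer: -1150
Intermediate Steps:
a(X) = -1/X
O(K) = 2*K*(K - 1/K) (O(K) = (K + K)*(K - 1/(0*(-5) + (K + 0))) = (2*K)*(K - 1/(0 + K)) = (2*K)*(K - 1/K) = 2*K*(K - 1/K))
-O(-24) = -(-2 + 2*(-24)**2) = -(-2 + 2*576) = -(-2 + 1152) = -1*1150 = -1150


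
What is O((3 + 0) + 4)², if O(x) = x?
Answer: 49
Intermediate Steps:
O((3 + 0) + 4)² = ((3 + 0) + 4)² = (3 + 4)² = 7² = 49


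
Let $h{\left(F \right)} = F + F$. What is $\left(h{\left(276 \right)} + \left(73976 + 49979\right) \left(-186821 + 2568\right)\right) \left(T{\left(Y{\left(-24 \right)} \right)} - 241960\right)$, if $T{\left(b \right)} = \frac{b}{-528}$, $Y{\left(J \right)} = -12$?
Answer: $\frac{243150304890833057}{44} \approx 5.5261 \cdot 10^{15}$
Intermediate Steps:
$h{\left(F \right)} = 2 F$
$T{\left(b \right)} = - \frac{b}{528}$ ($T{\left(b \right)} = b \left(- \frac{1}{528}\right) = - \frac{b}{528}$)
$\left(h{\left(276 \right)} + \left(73976 + 49979\right) \left(-186821 + 2568\right)\right) \left(T{\left(Y{\left(-24 \right)} \right)} - 241960\right) = \left(2 \cdot 276 + \left(73976 + 49979\right) \left(-186821 + 2568\right)\right) \left(\left(- \frac{1}{528}\right) \left(-12\right) - 241960\right) = \left(552 + 123955 \left(-184253\right)\right) \left(\frac{1}{44} - 241960\right) = \left(552 - 22839080615\right) \left(- \frac{10646239}{44}\right) = \left(-22839080063\right) \left(- \frac{10646239}{44}\right) = \frac{243150304890833057}{44}$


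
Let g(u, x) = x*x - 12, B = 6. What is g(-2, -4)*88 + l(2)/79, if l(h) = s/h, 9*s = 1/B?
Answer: 3003265/8532 ≈ 352.00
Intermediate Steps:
s = 1/54 (s = (⅑)/6 = (⅑)*(⅙) = 1/54 ≈ 0.018519)
g(u, x) = -12 + x² (g(u, x) = x² - 12 = -12 + x²)
l(h) = 1/(54*h)
g(-2, -4)*88 + l(2)/79 = (-12 + (-4)²)*88 + ((1/54)/2)/79 = (-12 + 16)*88 + ((1/54)*(½))*(1/79) = 4*88 + (1/108)*(1/79) = 352 + 1/8532 = 3003265/8532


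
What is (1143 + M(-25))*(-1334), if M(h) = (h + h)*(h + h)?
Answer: -4859762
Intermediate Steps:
M(h) = 4*h² (M(h) = (2*h)*(2*h) = 4*h²)
(1143 + M(-25))*(-1334) = (1143 + 4*(-25)²)*(-1334) = (1143 + 4*625)*(-1334) = (1143 + 2500)*(-1334) = 3643*(-1334) = -4859762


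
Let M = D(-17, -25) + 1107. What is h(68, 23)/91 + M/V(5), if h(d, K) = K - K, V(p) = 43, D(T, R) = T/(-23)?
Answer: 25478/989 ≈ 25.761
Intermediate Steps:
D(T, R) = -T/23 (D(T, R) = T*(-1/23) = -T/23)
h(d, K) = 0
M = 25478/23 (M = -1/23*(-17) + 1107 = 17/23 + 1107 = 25478/23 ≈ 1107.7)
h(68, 23)/91 + M/V(5) = 0/91 + (25478/23)/43 = 0*(1/91) + (25478/23)*(1/43) = 0 + 25478/989 = 25478/989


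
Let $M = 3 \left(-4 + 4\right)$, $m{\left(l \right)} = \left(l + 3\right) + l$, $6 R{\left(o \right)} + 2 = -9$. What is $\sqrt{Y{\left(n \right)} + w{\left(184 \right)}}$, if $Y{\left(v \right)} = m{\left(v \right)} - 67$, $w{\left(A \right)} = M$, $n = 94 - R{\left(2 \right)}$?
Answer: $\frac{\sqrt{1149}}{3} \approx 11.299$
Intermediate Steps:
$R{\left(o \right)} = - \frac{11}{6}$ ($R{\left(o \right)} = - \frac{1}{3} + \frac{1}{6} \left(-9\right) = - \frac{1}{3} - \frac{3}{2} = - \frac{11}{6}$)
$m{\left(l \right)} = 3 + 2 l$ ($m{\left(l \right)} = \left(3 + l\right) + l = 3 + 2 l$)
$n = \frac{575}{6}$ ($n = 94 - - \frac{11}{6} = 94 + \frac{11}{6} = \frac{575}{6} \approx 95.833$)
$M = 0$ ($M = 3 \cdot 0 = 0$)
$w{\left(A \right)} = 0$
$Y{\left(v \right)} = -64 + 2 v$ ($Y{\left(v \right)} = \left(3 + 2 v\right) - 67 = -64 + 2 v$)
$\sqrt{Y{\left(n \right)} + w{\left(184 \right)}} = \sqrt{\left(-64 + 2 \cdot \frac{575}{6}\right) + 0} = \sqrt{\left(-64 + \frac{575}{3}\right) + 0} = \sqrt{\frac{383}{3} + 0} = \sqrt{\frac{383}{3}} = \frac{\sqrt{1149}}{3}$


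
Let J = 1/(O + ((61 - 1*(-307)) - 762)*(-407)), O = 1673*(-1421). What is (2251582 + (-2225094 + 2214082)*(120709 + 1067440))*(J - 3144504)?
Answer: 91195899963442786257606/2216975 ≈ 4.1135e+16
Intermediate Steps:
O = -2377333
J = -1/2216975 (J = 1/(-2377333 + ((61 - 1*(-307)) - 762)*(-407)) = 1/(-2377333 + ((61 + 307) - 762)*(-407)) = 1/(-2377333 + (368 - 762)*(-407)) = 1/(-2377333 - 394*(-407)) = 1/(-2377333 + 160358) = 1/(-2216975) = -1/2216975 ≈ -4.5107e-7)
(2251582 + (-2225094 + 2214082)*(120709 + 1067440))*(J - 3144504) = (2251582 + (-2225094 + 2214082)*(120709 + 1067440))*(-1/2216975 - 3144504) = (2251582 - 11012*1188149)*(-6971286755401/2216975) = (2251582 - 13083896788)*(-6971286755401/2216975) = -13081645206*(-6971286755401/2216975) = 91195899963442786257606/2216975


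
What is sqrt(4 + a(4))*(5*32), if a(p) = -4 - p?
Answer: 320*I ≈ 320.0*I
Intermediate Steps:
sqrt(4 + a(4))*(5*32) = sqrt(4 + (-4 - 1*4))*(5*32) = sqrt(4 + (-4 - 4))*160 = sqrt(4 - 8)*160 = sqrt(-4)*160 = (2*I)*160 = 320*I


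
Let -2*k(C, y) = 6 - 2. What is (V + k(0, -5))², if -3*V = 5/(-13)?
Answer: 5329/1521 ≈ 3.5036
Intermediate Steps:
k(C, y) = -2 (k(C, y) = -(6 - 2)/2 = -½*4 = -2)
V = 5/39 (V = -5/(3*(-13)) = -5*(-1)/(3*13) = -⅓*(-5/13) = 5/39 ≈ 0.12821)
(V + k(0, -5))² = (5/39 - 2)² = (-73/39)² = 5329/1521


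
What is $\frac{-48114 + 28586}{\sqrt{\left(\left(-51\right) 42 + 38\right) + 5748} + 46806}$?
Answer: $- \frac{114253446}{273849749} + \frac{4882 \sqrt{911}}{273849749} \approx -0.41667$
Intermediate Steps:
$\frac{-48114 + 28586}{\sqrt{\left(\left(-51\right) 42 + 38\right) + 5748} + 46806} = - \frac{19528}{\sqrt{\left(-2142 + 38\right) + 5748} + 46806} = - \frac{19528}{\sqrt{-2104 + 5748} + 46806} = - \frac{19528}{\sqrt{3644} + 46806} = - \frac{19528}{2 \sqrt{911} + 46806} = - \frac{19528}{46806 + 2 \sqrt{911}}$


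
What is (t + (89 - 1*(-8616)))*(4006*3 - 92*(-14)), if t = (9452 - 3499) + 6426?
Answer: 280543704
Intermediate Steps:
t = 12379 (t = 5953 + 6426 = 12379)
(t + (89 - 1*(-8616)))*(4006*3 - 92*(-14)) = (12379 + (89 - 1*(-8616)))*(4006*3 - 92*(-14)) = (12379 + (89 + 8616))*(12018 + 1288) = (12379 + 8705)*13306 = 21084*13306 = 280543704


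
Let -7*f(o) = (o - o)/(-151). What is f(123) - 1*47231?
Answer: -47231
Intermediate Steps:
f(o) = 0 (f(o) = -(o - o)/(7*(-151)) = -0*(-1)/151 = -⅐*0 = 0)
f(123) - 1*47231 = 0 - 1*47231 = 0 - 47231 = -47231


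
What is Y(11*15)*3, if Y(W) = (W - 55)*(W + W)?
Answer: 108900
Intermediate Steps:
Y(W) = 2*W*(-55 + W) (Y(W) = (-55 + W)*(2*W) = 2*W*(-55 + W))
Y(11*15)*3 = (2*(11*15)*(-55 + 11*15))*3 = (2*165*(-55 + 165))*3 = (2*165*110)*3 = 36300*3 = 108900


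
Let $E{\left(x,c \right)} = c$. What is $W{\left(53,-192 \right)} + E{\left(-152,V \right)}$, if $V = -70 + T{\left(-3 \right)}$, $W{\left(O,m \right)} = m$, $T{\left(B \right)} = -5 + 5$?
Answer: $-262$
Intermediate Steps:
$T{\left(B \right)} = 0$
$V = -70$ ($V = -70 + 0 = -70$)
$W{\left(53,-192 \right)} + E{\left(-152,V \right)} = -192 - 70 = -262$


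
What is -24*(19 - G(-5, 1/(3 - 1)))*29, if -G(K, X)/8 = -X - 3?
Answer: 6264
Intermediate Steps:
G(K, X) = 24 + 8*X (G(K, X) = -8*(-X - 3) = -8*(-3 - X) = 24 + 8*X)
-24*(19 - G(-5, 1/(3 - 1)))*29 = -24*(19 - (24 + 8/(3 - 1)))*29 = -24*(19 - (24 + 8/2))*29 = -24*(19 - (24 + 8*(1/2)))*29 = -24*(19 - (24 + 4))*29 = -24*(19 - 1*28)*29 = -24*(19 - 28)*29 = -24*(-9)*29 = 216*29 = 6264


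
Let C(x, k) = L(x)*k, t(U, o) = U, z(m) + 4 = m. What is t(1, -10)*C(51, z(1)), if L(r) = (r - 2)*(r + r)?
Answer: -14994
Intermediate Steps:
z(m) = -4 + m
L(r) = 2*r*(-2 + r) (L(r) = (-2 + r)*(2*r) = 2*r*(-2 + r))
C(x, k) = 2*k*x*(-2 + x) (C(x, k) = (2*x*(-2 + x))*k = 2*k*x*(-2 + x))
t(1, -10)*C(51, z(1)) = 1*(2*(-4 + 1)*51*(-2 + 51)) = 1*(2*(-3)*51*49) = 1*(-14994) = -14994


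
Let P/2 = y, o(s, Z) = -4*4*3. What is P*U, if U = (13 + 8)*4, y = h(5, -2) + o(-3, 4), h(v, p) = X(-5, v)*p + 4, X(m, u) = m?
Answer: -5712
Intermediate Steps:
o(s, Z) = -48 (o(s, Z) = -16*3 = -48)
h(v, p) = 4 - 5*p (h(v, p) = -5*p + 4 = 4 - 5*p)
y = -34 (y = (4 - 5*(-2)) - 48 = (4 + 10) - 48 = 14 - 48 = -34)
U = 84 (U = 21*4 = 84)
P = -68 (P = 2*(-34) = -68)
P*U = -68*84 = -5712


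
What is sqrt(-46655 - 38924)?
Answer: I*sqrt(85579) ≈ 292.54*I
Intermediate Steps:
sqrt(-46655 - 38924) = sqrt(-85579) = I*sqrt(85579)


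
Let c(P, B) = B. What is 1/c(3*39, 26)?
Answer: 1/26 ≈ 0.038462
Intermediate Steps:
1/c(3*39, 26) = 1/26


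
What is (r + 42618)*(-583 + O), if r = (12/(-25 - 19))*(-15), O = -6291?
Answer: -3222826782/11 ≈ -2.9298e+8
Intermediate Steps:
r = 45/11 (r = (12/(-44))*(-15) = -1/44*12*(-15) = -3/11*(-15) = 45/11 ≈ 4.0909)
(r + 42618)*(-583 + O) = (45/11 + 42618)*(-583 - 6291) = (468843/11)*(-6874) = -3222826782/11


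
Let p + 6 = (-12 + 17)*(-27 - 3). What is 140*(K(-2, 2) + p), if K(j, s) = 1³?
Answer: -21700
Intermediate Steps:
K(j, s) = 1
p = -156 (p = -6 + (-12 + 17)*(-27 - 3) = -6 + 5*(-30) = -6 - 150 = -156)
140*(K(-2, 2) + p) = 140*(1 - 156) = 140*(-155) = -21700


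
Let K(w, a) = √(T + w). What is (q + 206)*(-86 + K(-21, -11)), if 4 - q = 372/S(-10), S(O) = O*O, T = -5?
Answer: -443502/25 + 5157*I*√26/25 ≈ -17740.0 + 1051.8*I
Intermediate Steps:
S(O) = O²
K(w, a) = √(-5 + w)
q = 7/25 (q = 4 - 372/((-10)²) = 4 - 372/100 = 4 - 1*93/25 = 4 - 93/25 = 7/25 ≈ 0.28000)
(q + 206)*(-86 + K(-21, -11)) = (7/25 + 206)*(-86 + √(-5 - 21)) = 5157*(-86 + √(-26))/25 = 5157*(-86 + I*√26)/25 = -443502/25 + 5157*I*√26/25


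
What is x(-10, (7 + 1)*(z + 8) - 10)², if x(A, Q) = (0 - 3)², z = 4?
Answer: 81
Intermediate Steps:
x(A, Q) = 9 (x(A, Q) = (-3)² = 9)
x(-10, (7 + 1)*(z + 8) - 10)² = 9² = 81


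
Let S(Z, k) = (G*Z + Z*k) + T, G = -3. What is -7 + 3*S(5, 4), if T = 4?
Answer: 20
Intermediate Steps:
S(Z, k) = 4 - 3*Z + Z*k (S(Z, k) = (-3*Z + Z*k) + 4 = 4 - 3*Z + Z*k)
-7 + 3*S(5, 4) = -7 + 3*(4 - 3*5 + 5*4) = -7 + 3*(4 - 15 + 20) = -7 + 3*9 = -7 + 27 = 20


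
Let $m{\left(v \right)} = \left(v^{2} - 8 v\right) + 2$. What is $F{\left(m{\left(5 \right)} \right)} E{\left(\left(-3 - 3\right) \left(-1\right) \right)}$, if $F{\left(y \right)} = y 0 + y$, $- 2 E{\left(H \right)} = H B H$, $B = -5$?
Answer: $-1170$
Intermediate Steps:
$E{\left(H \right)} = \frac{5 H^{2}}{2}$ ($E{\left(H \right)} = - \frac{H \left(-5\right) H}{2} = - \frac{- 5 H H}{2} = - \frac{\left(-5\right) H^{2}}{2} = \frac{5 H^{2}}{2}$)
$m{\left(v \right)} = 2 + v^{2} - 8 v$
$F{\left(y \right)} = y$ ($F{\left(y \right)} = 0 + y = y$)
$F{\left(m{\left(5 \right)} \right)} E{\left(\left(-3 - 3\right) \left(-1\right) \right)} = \left(2 + 5^{2} - 40\right) \frac{5 \left(\left(-3 - 3\right) \left(-1\right)\right)^{2}}{2} = \left(2 + 25 - 40\right) \frac{5 \left(\left(-6\right) \left(-1\right)\right)^{2}}{2} = - 13 \frac{5 \cdot 6^{2}}{2} = - 13 \cdot \frac{5}{2} \cdot 36 = \left(-13\right) 90 = -1170$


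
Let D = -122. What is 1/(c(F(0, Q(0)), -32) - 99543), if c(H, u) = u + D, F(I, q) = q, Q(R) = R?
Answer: -1/99697 ≈ -1.0030e-5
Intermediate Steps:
c(H, u) = -122 + u (c(H, u) = u - 122 = -122 + u)
1/(c(F(0, Q(0)), -32) - 99543) = 1/((-122 - 32) - 99543) = 1/(-154 - 99543) = 1/(-99697) = -1/99697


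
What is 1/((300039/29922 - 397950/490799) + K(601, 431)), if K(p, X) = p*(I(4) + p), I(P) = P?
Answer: 4895229226/1779974939846817 ≈ 2.7502e-6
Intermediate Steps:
K(p, X) = p*(4 + p)
1/((300039/29922 - 397950/490799) + K(601, 431)) = 1/((300039/29922 - 397950/490799) + 601*(4 + 601)) = 1/((300039*(1/29922) - 397950*1/490799) + 601*605) = 1/((100013/9974 - 397950/490799) + 363605) = 1/(45117127087/4895229226 + 363605) = 1/(1779974939846817/4895229226) = 4895229226/1779974939846817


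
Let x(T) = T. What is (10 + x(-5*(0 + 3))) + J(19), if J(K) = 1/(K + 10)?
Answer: -144/29 ≈ -4.9655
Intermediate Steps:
J(K) = 1/(10 + K)
(10 + x(-5*(0 + 3))) + J(19) = (10 - 5*(0 + 3)) + 1/(10 + 19) = (10 - 5*3) + 1/29 = (10 - 15) + 1/29 = -5 + 1/29 = -144/29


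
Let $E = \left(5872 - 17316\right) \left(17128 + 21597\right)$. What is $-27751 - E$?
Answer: $443141149$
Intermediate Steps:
$E = -443168900$ ($E = \left(-11444\right) 38725 = -443168900$)
$-27751 - E = -27751 - -443168900 = -27751 + 443168900 = 443141149$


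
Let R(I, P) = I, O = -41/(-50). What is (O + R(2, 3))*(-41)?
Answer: -5781/50 ≈ -115.62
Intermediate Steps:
O = 41/50 (O = -41*(-1/50) = 41/50 ≈ 0.82000)
(O + R(2, 3))*(-41) = (41/50 + 2)*(-41) = (141/50)*(-41) = -5781/50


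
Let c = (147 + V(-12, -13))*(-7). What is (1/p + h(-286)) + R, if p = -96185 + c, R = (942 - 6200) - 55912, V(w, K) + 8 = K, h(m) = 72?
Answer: -5930599567/97067 ≈ -61098.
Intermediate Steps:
V(w, K) = -8 + K
c = -882 (c = (147 + (-8 - 13))*(-7) = (147 - 21)*(-7) = 126*(-7) = -882)
R = -61170 (R = -5258 - 55912 = -61170)
p = -97067 (p = -96185 - 882 = -97067)
(1/p + h(-286)) + R = (1/(-97067) + 72) - 61170 = (-1/97067 + 72) - 61170 = 6988823/97067 - 61170 = -5930599567/97067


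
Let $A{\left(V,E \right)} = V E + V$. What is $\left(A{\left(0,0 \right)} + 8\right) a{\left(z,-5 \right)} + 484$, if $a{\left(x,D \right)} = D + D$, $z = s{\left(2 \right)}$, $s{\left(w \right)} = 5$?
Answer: $404$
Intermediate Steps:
$z = 5$
$A{\left(V,E \right)} = V + E V$ ($A{\left(V,E \right)} = E V + V = V + E V$)
$a{\left(x,D \right)} = 2 D$
$\left(A{\left(0,0 \right)} + 8\right) a{\left(z,-5 \right)} + 484 = \left(0 \left(1 + 0\right) + 8\right) 2 \left(-5\right) + 484 = \left(0 \cdot 1 + 8\right) \left(-10\right) + 484 = \left(0 + 8\right) \left(-10\right) + 484 = 8 \left(-10\right) + 484 = -80 + 484 = 404$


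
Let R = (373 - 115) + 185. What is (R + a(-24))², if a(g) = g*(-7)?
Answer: 373321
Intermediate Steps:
a(g) = -7*g
R = 443 (R = 258 + 185 = 443)
(R + a(-24))² = (443 - 7*(-24))² = (443 + 168)² = 611² = 373321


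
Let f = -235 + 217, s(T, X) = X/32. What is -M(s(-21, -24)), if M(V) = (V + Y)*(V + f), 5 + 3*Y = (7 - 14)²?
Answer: 4175/16 ≈ 260.94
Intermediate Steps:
s(T, X) = X/32 (s(T, X) = X*(1/32) = X/32)
f = -18
Y = 44/3 (Y = -5/3 + (7 - 14)²/3 = -5/3 + (⅓)*(-7)² = -5/3 + (⅓)*49 = -5/3 + 49/3 = 44/3 ≈ 14.667)
M(V) = (-18 + V)*(44/3 + V) (M(V) = (V + 44/3)*(V - 18) = (44/3 + V)*(-18 + V) = (-18 + V)*(44/3 + V))
-M(s(-21, -24)) = -(-264 + ((1/32)*(-24))² - 5*(-24)/48) = -(-264 + (-¾)² - 10/3*(-¾)) = -(-264 + 9/16 + 5/2) = -1*(-4175/16) = 4175/16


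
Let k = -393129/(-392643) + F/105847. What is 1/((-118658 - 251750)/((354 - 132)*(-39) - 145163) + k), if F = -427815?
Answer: -710312624740649/449301885824406 ≈ -1.5809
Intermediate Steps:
k = -14040782198/4617787069 (k = -393129/(-392643) - 427815/105847 = -393129*(-1/392643) - 427815*1/105847 = 43681/43627 - 427815/105847 = -14040782198/4617787069 ≈ -3.0406)
1/((-118658 - 251750)/((354 - 132)*(-39) - 145163) + k) = 1/((-118658 - 251750)/((354 - 132)*(-39) - 145163) - 14040782198/4617787069) = 1/(-370408/(222*(-39) - 145163) - 14040782198/4617787069) = 1/(-370408/(-8658 - 145163) - 14040782198/4617787069) = 1/(-370408/(-153821) - 14040782198/4617787069) = 1/(-370408*(-1/153821) - 14040782198/4617787069) = 1/(370408/153821 - 14040782198/4617787069) = 1/(-449301885824406/710312624740649) = -710312624740649/449301885824406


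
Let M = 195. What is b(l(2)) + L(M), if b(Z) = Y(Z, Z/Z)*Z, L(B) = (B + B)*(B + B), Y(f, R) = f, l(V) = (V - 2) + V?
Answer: 152104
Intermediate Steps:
l(V) = -2 + 2*V (l(V) = (-2 + V) + V = -2 + 2*V)
L(B) = 4*B**2 (L(B) = (2*B)*(2*B) = 4*B**2)
b(Z) = Z**2 (b(Z) = Z*Z = Z**2)
b(l(2)) + L(M) = (-2 + 2*2)**2 + 4*195**2 = (-2 + 4)**2 + 4*38025 = 2**2 + 152100 = 4 + 152100 = 152104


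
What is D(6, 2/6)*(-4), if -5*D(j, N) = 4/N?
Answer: 48/5 ≈ 9.6000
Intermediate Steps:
D(j, N) = -4/(5*N)
D(6, 2/6)*(-4) = -4/(5*(2/6))*(-4) = -4/(5*(2*(1/6)))*(-4) = -4/(5*1/3)*(-4) = -4/5*3*(-4) = -12/5*(-4) = 48/5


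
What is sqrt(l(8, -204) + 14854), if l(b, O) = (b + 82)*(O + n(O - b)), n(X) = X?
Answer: I*sqrt(22586) ≈ 150.29*I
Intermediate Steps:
l(b, O) = (82 + b)*(-b + 2*O) (l(b, O) = (b + 82)*(O + (O - b)) = (82 + b)*(-b + 2*O))
sqrt(l(8, -204) + 14854) = sqrt((-82*8 + 164*(-204) - 204*8 + 8*(-204 - 1*8)) + 14854) = sqrt((-656 - 33456 - 1632 + 8*(-204 - 8)) + 14854) = sqrt((-656 - 33456 - 1632 + 8*(-212)) + 14854) = sqrt((-656 - 33456 - 1632 - 1696) + 14854) = sqrt(-37440 + 14854) = sqrt(-22586) = I*sqrt(22586)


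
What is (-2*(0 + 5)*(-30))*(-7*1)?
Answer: -2100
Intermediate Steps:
(-2*(0 + 5)*(-30))*(-7*1) = (-2*5*(-30))*(-7) = -10*(-30)*(-7) = 300*(-7) = -2100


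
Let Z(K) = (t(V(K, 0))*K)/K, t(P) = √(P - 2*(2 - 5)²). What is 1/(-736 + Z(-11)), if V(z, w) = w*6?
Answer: -368/270857 - 3*I*√2/541714 ≈ -0.0013587 - 7.8319e-6*I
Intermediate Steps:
V(z, w) = 6*w
t(P) = √(-18 + P) (t(P) = √(P - 2*(-3)²) = √(P - 2*9) = √(P - 18) = √(-18 + P))
Z(K) = 3*I*√2 (Z(K) = (√(-18 + 6*0)*K)/K = (√(-18 + 0)*K)/K = (√(-18)*K)/K = ((3*I*√2)*K)/K = (3*I*K*√2)/K = 3*I*√2)
1/(-736 + Z(-11)) = 1/(-736 + 3*I*√2)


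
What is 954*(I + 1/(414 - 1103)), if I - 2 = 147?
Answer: 1847880/13 ≈ 1.4214e+5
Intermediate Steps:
I = 149 (I = 2 + 147 = 149)
954*(I + 1/(414 - 1103)) = 954*(149 + 1/(414 - 1103)) = 954*(149 + 1/(-689)) = 954*(149 - 1/689) = 954*(102660/689) = 1847880/13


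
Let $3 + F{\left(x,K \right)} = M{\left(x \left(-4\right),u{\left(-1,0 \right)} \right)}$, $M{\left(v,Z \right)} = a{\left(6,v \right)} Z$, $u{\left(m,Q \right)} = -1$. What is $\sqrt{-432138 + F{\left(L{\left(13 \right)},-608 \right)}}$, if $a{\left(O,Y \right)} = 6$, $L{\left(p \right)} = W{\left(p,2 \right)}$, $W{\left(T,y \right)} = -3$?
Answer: $i \sqrt{432147} \approx 657.38 i$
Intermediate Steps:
$L{\left(p \right)} = -3$
$M{\left(v,Z \right)} = 6 Z$
$F{\left(x,K \right)} = -9$ ($F{\left(x,K \right)} = -3 + 6 \left(-1\right) = -3 - 6 = -9$)
$\sqrt{-432138 + F{\left(L{\left(13 \right)},-608 \right)}} = \sqrt{-432138 - 9} = \sqrt{-432147} = i \sqrt{432147}$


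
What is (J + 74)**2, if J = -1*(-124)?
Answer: 39204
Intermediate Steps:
J = 124
(J + 74)**2 = (124 + 74)**2 = 198**2 = 39204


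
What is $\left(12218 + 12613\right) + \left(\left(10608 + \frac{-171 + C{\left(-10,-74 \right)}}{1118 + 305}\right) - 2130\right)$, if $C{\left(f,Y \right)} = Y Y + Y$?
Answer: $\frac{47403938}{1423} \approx 33313.0$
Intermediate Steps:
$C{\left(f,Y \right)} = Y + Y^{2}$ ($C{\left(f,Y \right)} = Y^{2} + Y = Y + Y^{2}$)
$\left(12218 + 12613\right) + \left(\left(10608 + \frac{-171 + C{\left(-10,-74 \right)}}{1118 + 305}\right) - 2130\right) = \left(12218 + 12613\right) + \left(\left(10608 + \frac{-171 - 74 \left(1 - 74\right)}{1118 + 305}\right) - 2130\right) = 24831 + \left(\left(10608 + \frac{-171 - -5402}{1423}\right) - 2130\right) = 24831 + \left(\left(10608 + \left(-171 + 5402\right) \frac{1}{1423}\right) - 2130\right) = 24831 + \left(\left(10608 + 5231 \cdot \frac{1}{1423}\right) - 2130\right) = 24831 + \left(\left(10608 + \frac{5231}{1423}\right) - 2130\right) = 24831 + \left(\frac{15100415}{1423} - 2130\right) = 24831 + \frac{12069425}{1423} = \frac{47403938}{1423}$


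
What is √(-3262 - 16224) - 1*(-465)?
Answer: 465 + I*√19486 ≈ 465.0 + 139.59*I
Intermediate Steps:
√(-3262 - 16224) - 1*(-465) = √(-19486) + 465 = I*√19486 + 465 = 465 + I*√19486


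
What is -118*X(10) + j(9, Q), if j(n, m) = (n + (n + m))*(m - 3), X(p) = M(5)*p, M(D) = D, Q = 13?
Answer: -5590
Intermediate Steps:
X(p) = 5*p
j(n, m) = (-3 + m)*(m + 2*n) (j(n, m) = (n + (m + n))*(-3 + m) = (m + 2*n)*(-3 + m) = (-3 + m)*(m + 2*n))
-118*X(10) + j(9, Q) = -590*10 + (13**2 - 6*9 - 3*13 + 2*13*9) = -118*50 + (169 - 54 - 39 + 234) = -5900 + 310 = -5590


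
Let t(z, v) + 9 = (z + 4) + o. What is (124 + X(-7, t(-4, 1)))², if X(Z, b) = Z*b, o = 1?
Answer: 32400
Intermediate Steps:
t(z, v) = -4 + z (t(z, v) = -9 + ((z + 4) + 1) = -9 + ((4 + z) + 1) = -9 + (5 + z) = -4 + z)
(124 + X(-7, t(-4, 1)))² = (124 - 7*(-4 - 4))² = (124 - 7*(-8))² = (124 + 56)² = 180² = 32400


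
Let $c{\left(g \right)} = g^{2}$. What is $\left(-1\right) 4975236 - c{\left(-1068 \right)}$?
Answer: $-6115860$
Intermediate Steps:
$\left(-1\right) 4975236 - c{\left(-1068 \right)} = \left(-1\right) 4975236 - \left(-1068\right)^{2} = -4975236 - 1140624 = -6115860$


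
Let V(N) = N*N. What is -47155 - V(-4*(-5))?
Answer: -47555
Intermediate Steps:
V(N) = N**2
-47155 - V(-4*(-5)) = -47155 - (-4*(-5))**2 = -47155 - 1*20**2 = -47155 - 1*400 = -47155 - 400 = -47555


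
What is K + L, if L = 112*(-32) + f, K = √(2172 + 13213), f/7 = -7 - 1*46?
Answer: -3955 + √15385 ≈ -3831.0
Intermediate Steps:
f = -371 (f = 7*(-7 - 1*46) = 7*(-7 - 46) = 7*(-53) = -371)
K = √15385 ≈ 124.04
L = -3955 (L = 112*(-32) - 371 = -3584 - 371 = -3955)
K + L = √15385 - 3955 = -3955 + √15385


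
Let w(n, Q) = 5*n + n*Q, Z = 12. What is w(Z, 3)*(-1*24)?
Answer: -2304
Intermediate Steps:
w(n, Q) = 5*n + Q*n
w(Z, 3)*(-1*24) = (12*(5 + 3))*(-1*24) = (12*8)*(-24) = 96*(-24) = -2304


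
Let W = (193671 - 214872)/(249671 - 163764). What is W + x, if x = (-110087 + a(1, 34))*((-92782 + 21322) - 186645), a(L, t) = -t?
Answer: 2441715822003234/85907 ≈ 2.8423e+10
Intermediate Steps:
W = -21201/85907 ≈ -0.24679
x = 28422780705 (x = (-110087 - 1*34)*((-92782 + 21322) - 186645) = (-110087 - 34)*(-71460 - 186645) = -110121*(-258105) = 28422780705)
W + x = -21201/85907 + 28422780705 = 2441715822003234/85907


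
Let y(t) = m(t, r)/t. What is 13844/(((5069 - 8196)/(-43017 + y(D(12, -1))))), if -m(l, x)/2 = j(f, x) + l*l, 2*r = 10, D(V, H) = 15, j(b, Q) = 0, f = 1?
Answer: 595942668/3127 ≈ 1.9058e+5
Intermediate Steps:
r = 5 (r = (½)*10 = 5)
m(l, x) = -2*l² (m(l, x) = -2*(0 + l*l) = -2*(0 + l²) = -2*l²)
y(t) = -2*t (y(t) = (-2*t²)/t = -2*t)
13844/(((5069 - 8196)/(-43017 + y(D(12, -1))))) = 13844/(((5069 - 8196)/(-43017 - 2*15))) = 13844/((-3127/(-43017 - 30))) = 13844/((-3127/(-43047))) = 13844/((-3127*(-1/43047))) = 13844/(3127/43047) = 13844*(43047/3127) = 595942668/3127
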